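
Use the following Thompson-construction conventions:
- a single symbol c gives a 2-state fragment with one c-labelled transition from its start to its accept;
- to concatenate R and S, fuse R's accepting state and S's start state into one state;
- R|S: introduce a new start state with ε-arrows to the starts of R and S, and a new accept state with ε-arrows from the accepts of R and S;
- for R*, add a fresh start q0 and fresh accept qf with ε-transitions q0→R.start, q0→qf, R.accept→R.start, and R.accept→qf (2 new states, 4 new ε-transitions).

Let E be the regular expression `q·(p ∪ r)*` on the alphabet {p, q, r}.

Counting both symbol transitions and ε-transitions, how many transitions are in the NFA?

11

By structural recursion:
Each of the 3 symbol leaves contributes 1 transition (1 symbol, 0 ε).
  p ∪ r : 6 transitions (2 symbol, 4 ε)
  (p ∪ r)* : 10 transitions (2 symbol, 8 ε)
  q·(p ∪ r)* : 11 transitions (3 symbol, 8 ε)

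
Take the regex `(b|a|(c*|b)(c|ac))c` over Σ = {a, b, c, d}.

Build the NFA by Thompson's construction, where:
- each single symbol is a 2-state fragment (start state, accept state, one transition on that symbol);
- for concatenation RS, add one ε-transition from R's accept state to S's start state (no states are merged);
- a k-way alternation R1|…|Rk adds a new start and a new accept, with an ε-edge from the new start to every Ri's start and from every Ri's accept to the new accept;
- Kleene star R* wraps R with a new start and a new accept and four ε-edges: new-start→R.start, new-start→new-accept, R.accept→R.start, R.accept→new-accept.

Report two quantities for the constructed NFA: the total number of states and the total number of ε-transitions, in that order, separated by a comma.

24, 21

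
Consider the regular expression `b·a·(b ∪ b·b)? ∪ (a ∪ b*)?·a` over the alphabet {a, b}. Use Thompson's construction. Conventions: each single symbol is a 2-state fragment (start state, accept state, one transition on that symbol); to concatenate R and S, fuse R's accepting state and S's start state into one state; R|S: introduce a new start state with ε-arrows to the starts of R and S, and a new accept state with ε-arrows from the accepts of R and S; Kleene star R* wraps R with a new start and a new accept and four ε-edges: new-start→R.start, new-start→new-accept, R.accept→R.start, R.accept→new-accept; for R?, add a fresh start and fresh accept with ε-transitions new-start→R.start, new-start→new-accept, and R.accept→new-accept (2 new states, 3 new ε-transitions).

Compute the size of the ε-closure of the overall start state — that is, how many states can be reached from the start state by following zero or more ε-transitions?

Work bottom-up. For each fragment F, track |ε-closure(F.start)| and whether F's accept lies in that closure (i.e. whether F accepts ε). A single-symbol fragment has closure size 1 and does not accept ε.
  b·b — |closure| equals the left operand's closure size = 1 (its accept is not ε-reachable, so the closure stops there)
  b ∪ b·b — new start ε-reaches every alternative's start; none of them accept ε, so the new accept is not reached: |closure| = 1 + 1 + 1 = 3
  (b ∪ b·b)? — |closure| = 1 (new start) + 3 (body) + 1 (new accept, via ε) = 5
  b·a·(b ∪ b·b)? — |closure| equals the left operand's closure size = 1 (its accept is not ε-reachable, so the closure stops there)
  b* — new start has ε-edges to the inner start and to the new accept, so |closure| = 2 + 1 = 3
  a ∪ b* — new start ε-reaches every alternative's start; at least one alternative accepts ε, so the union's new accept is reached too: |closure| = 1 + 1 + 3 + 1 = 6
  (a ∪ b*)? — new start has ε-edges to the inner start and to the new accept, so |closure| = 2 + 6 = 8
  (a ∪ b*)?·a — the left operand accepts ε, so the closure extends into the next operand (the shared merged state is already counted); |closure| = 8 + (1−1) = 8
  b·a·(b ∪ b·b)? ∪ (a ∪ b*)?·a — new start ε-reaches every alternative's start; none of them accept ε, so the new accept is not reached: |closure| = 1 + 1 + 8 = 10

10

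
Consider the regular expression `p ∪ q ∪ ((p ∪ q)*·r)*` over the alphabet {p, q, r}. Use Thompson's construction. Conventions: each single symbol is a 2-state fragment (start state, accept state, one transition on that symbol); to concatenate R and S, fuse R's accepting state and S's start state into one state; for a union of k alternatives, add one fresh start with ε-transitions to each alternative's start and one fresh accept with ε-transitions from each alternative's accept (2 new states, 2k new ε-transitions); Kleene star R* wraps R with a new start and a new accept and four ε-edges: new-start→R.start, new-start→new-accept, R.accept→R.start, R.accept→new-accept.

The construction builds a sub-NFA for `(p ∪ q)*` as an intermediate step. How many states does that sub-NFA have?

8

Fragment for `(p ∪ q)*`:
Each of the 2 symbol leaves contributes a 2-state fragment.
  p ∪ q : 6 states
  (p ∪ q)* : 8 states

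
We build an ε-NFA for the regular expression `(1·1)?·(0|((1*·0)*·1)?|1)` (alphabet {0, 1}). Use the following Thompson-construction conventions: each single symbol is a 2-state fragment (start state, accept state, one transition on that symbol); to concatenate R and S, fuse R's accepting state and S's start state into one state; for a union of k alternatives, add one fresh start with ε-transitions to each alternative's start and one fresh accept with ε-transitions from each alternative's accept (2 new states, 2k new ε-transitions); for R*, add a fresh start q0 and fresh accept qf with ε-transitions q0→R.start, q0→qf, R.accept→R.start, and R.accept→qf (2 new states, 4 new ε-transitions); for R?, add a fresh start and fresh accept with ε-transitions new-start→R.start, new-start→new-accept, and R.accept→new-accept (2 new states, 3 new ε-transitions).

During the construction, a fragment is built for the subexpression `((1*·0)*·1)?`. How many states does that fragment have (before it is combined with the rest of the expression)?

10

Fragment for `((1*·0)*·1)?`:
Each of the 3 symbol leaves contributes a 2-state fragment.
  1* = 4 states
  1*·0 = 5 states
  (1*·0)* = 7 states
  (1*·0)*·1 = 8 states
  ((1*·0)*·1)? = 10 states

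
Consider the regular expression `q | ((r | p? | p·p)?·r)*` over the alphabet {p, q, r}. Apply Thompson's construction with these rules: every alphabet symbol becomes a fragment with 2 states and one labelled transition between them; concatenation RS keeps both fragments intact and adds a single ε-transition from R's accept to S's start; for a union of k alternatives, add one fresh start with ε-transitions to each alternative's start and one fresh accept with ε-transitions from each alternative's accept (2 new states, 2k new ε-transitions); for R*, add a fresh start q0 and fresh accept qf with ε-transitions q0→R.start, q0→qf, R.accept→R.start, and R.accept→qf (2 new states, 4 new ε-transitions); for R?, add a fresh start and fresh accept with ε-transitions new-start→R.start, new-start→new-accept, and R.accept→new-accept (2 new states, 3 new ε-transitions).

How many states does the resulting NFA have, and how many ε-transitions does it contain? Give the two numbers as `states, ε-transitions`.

Building bottom-up:
Each of the 6 symbol leaves contributes 2 states and 0 ε-transitions.
  p? → 4 states, 3 ε-transitions
  p·p → 4 states, 1 ε-transition
  r | p? | p·p → 12 states, 10 ε-transitions
  (r | p? | p·p)? → 14 states, 13 ε-transitions
  (r | p? | p·p)?·r → 16 states, 14 ε-transitions
  ((r | p? | p·p)?·r)* → 18 states, 18 ε-transitions
  q | ((r | p? | p·p)?·r)* → 22 states, 22 ε-transitions

22, 22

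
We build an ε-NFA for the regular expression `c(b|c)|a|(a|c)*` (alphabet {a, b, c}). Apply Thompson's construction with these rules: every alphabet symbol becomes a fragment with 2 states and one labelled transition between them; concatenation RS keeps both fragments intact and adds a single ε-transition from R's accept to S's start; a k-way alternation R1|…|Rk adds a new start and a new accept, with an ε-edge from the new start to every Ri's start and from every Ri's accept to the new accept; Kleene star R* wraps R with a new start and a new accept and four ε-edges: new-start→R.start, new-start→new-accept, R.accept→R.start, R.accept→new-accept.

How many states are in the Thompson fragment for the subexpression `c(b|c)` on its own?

8

Fragment for `c(b|c)`:
Each of the 3 symbol leaves contributes a 2-state fragment.
  b|c : 6 states
  c(b|c) : 8 states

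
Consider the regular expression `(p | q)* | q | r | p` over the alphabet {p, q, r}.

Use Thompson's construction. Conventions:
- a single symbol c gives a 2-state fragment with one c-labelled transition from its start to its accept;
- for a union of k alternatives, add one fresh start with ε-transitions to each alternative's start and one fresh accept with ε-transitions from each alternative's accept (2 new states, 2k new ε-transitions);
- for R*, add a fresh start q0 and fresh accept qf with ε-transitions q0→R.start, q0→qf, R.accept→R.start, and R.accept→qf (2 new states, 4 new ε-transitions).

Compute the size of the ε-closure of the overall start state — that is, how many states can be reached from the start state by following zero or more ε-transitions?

Compute the ε-closure size of each fragment's start state recursively; a symbol fragment's start has no outgoing ε-edge, so its closure is just itself (size 1).
  p | q → new start ε-reaches every alternative's start; none of them accept ε, so the new accept is not reached: C = 1 + 1 + 1 = 3
  (p | q)* → the star's fresh start ε-reaches both the body's start and the fresh accept: C = 2 + 3 = 5
  (p | q)* | q | r | p → new start ε-reaches every alternative's start; at least one alternative accepts ε, so the union's new accept is reached too: C = 1 + 5 + 1 + 1 + 1 + 1 = 10

10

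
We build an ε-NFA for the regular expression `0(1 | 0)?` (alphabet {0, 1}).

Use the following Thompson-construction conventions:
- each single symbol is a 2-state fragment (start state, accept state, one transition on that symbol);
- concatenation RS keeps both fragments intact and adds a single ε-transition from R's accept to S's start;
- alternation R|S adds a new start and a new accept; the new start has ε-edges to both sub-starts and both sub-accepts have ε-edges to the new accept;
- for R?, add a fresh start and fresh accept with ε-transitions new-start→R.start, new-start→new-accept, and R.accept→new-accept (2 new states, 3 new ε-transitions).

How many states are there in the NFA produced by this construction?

10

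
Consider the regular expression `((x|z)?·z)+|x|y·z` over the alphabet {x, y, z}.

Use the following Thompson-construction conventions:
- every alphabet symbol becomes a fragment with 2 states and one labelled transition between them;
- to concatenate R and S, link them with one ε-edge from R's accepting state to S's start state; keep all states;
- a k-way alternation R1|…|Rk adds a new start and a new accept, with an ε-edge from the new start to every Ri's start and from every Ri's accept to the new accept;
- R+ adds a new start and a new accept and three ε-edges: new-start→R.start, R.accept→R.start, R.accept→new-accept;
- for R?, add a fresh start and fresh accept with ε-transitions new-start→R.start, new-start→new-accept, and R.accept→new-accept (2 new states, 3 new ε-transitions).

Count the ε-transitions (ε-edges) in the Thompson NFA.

Recursing over subexpressions:
Each of the 6 symbol leaves contributes 0 ε-transitions.
  x|z — 4 ε-transitions
  (x|z)? — 7 ε-transitions
  (x|z)?·z — 8 ε-transitions
  ((x|z)?·z)+ — 11 ε-transitions
  y·z — 1 ε-transition
  ((x|z)?·z)+|x|y·z — 18 ε-transitions

18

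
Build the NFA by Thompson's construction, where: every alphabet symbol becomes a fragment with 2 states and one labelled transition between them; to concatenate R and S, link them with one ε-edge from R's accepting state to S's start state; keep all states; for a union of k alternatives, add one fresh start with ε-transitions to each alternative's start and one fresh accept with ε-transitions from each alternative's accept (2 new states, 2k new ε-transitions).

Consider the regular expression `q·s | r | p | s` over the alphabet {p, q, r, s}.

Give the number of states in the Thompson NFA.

Bottom-up over the parse tree:
Each of the 5 symbol leaves contributes a 2-state fragment.
  q·s → 4 states
  q·s | r | p | s → 12 states

12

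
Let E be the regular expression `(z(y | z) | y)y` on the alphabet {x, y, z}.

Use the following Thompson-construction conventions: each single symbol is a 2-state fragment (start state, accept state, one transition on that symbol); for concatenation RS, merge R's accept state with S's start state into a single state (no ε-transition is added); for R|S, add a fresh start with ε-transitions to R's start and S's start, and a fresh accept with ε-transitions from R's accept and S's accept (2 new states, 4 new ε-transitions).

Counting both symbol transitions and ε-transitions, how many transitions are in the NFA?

Per subexpression:
Each of the 5 symbol leaves contributes 1 transition (1 symbol, 0 ε).
  y | z → 6 transitions (2 symbol, 4 ε)
  z(y | z) → 7 transitions (3 symbol, 4 ε)
  z(y | z) | y → 12 transitions (4 symbol, 8 ε)
  (z(y | z) | y)y → 13 transitions (5 symbol, 8 ε)

13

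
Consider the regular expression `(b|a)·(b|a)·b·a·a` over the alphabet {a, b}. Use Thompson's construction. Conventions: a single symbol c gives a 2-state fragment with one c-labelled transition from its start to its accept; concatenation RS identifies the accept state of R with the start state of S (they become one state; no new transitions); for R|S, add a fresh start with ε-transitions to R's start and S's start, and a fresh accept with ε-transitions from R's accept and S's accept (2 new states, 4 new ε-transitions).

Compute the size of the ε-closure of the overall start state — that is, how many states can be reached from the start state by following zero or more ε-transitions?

Compute the ε-closure size of each fragment's start state recursively; a symbol fragment's start has no outgoing ε-edge, so its closure is just itself (size 1).
  b|a — new start ε-reaches every alternative's start; none of them accept ε, so the new accept is not reached: C = 1 + 1 + 1 = 3
  b|a — C = 1 + 1 + 1 = 3 (the new accept is not ε-reachable since no branch accepts ε)
  (b|a)·(b|a)·b·a·a — C equals the left operand's closure size = 3 (its accept is not ε-reachable, so the closure stops there)

3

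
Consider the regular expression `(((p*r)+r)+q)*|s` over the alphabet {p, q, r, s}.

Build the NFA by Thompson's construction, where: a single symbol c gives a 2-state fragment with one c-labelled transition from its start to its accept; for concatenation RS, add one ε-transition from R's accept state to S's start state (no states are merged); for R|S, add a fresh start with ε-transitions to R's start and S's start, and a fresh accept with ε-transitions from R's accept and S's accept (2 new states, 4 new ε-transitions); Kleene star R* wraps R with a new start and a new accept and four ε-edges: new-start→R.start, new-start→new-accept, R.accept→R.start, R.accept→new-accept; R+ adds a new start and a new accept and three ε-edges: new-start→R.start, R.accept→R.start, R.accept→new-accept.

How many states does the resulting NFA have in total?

20

By structural recursion:
Each of the 5 symbol leaves contributes a 2-state fragment.
  p* — 4 states
  p*r — 6 states
  (p*r)+ — 8 states
  (p*r)+r — 10 states
  ((p*r)+r)+ — 12 states
  ((p*r)+r)+q — 14 states
  (((p*r)+r)+q)* — 16 states
  (((p*r)+r)+q)*|s — 20 states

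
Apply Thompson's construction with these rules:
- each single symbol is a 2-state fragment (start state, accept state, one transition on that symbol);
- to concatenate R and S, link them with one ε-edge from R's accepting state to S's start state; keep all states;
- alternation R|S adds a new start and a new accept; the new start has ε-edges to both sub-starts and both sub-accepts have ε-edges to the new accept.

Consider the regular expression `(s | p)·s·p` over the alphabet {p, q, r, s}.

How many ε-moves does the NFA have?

By structural recursion:
Each of the 4 symbol leaves contributes 0 ε-transitions.
  s | p = 4 ε-transitions
  (s | p)·s·p = 6 ε-transitions

6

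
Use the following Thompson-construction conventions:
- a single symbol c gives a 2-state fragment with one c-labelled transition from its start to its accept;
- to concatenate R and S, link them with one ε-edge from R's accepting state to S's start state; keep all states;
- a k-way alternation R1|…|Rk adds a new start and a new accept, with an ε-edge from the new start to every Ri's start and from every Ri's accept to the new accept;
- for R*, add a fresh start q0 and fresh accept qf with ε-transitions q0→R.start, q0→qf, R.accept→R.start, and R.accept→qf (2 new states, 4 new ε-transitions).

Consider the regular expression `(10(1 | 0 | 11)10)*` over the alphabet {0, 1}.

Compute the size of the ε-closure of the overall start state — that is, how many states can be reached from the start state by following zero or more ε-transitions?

3

Work bottom-up. For each fragment F, track |ε-closure(F.start)| and whether F's accept lies in that closure (i.e. whether F accepts ε). A single-symbol fragment has closure size 1 and does not accept ε.
  11 : |closure| equals the left operand's closure size = 1 (its accept is not ε-reachable, so the closure stops there)
  1 | 0 | 11 : new start ε-reaches every alternative's start; none of them accept ε, so the new accept is not reached: |closure| = 1 + 1 + 1 + 1 = 4
  10(1 | 0 | 11)10 : |closure| equals the left operand's closure size = 1 (its accept is not ε-reachable, so the closure stops there)
  (10(1 | 0 | 11)10)* : new start has ε-edges to the inner start and to the new accept, so |closure| = 2 + 1 = 3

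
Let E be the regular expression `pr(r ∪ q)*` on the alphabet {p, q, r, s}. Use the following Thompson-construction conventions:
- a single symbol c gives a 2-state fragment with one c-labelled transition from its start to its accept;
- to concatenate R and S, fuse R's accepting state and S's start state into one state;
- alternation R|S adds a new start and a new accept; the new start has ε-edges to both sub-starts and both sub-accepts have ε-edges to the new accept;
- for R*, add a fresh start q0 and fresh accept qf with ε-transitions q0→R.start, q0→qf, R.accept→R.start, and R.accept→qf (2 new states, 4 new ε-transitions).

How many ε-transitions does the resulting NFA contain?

Per subexpression:
Each of the 4 symbol leaves contributes 0 ε-transitions.
  r ∪ q — 4 ε-transitions
  (r ∪ q)* — 8 ε-transitions
  pr(r ∪ q)* — 8 ε-transitions

8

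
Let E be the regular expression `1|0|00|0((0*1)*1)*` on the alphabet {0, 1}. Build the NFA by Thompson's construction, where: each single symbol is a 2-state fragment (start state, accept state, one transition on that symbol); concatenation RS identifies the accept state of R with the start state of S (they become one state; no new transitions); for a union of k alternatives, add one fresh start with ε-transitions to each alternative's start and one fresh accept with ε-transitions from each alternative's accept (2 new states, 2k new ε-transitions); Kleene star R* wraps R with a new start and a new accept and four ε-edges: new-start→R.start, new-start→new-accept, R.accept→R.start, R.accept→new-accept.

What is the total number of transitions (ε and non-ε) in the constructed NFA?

28

Per subexpression:
Each of the 8 symbol leaves contributes 1 transition (1 symbol, 0 ε).
  00 : 2 transitions (2 symbol, 0 ε)
  0* : 5 transitions (1 symbol, 4 ε)
  0*1 : 6 transitions (2 symbol, 4 ε)
  (0*1)* : 10 transitions (2 symbol, 8 ε)
  (0*1)*1 : 11 transitions (3 symbol, 8 ε)
  ((0*1)*1)* : 15 transitions (3 symbol, 12 ε)
  0((0*1)*1)* : 16 transitions (4 symbol, 12 ε)
  1|0|00|0((0*1)*1)* : 28 transitions (8 symbol, 20 ε)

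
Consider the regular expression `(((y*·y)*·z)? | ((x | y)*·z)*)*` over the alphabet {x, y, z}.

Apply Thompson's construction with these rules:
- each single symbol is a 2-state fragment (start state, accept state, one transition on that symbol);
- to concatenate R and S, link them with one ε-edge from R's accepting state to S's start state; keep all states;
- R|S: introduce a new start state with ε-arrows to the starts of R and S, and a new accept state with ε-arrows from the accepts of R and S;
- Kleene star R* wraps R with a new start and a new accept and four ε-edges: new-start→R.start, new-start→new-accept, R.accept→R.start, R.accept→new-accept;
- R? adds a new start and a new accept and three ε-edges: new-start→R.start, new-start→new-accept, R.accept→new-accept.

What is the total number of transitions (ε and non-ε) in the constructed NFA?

40

Recursing over subexpressions:
Each of the 6 symbol leaves contributes 1 transition (1 symbol, 0 ε).
  y* → 5 transitions (1 symbol, 4 ε)
  y*·y → 7 transitions (2 symbol, 5 ε)
  (y*·y)* → 11 transitions (2 symbol, 9 ε)
  (y*·y)*·z → 13 transitions (3 symbol, 10 ε)
  ((y*·y)*·z)? → 16 transitions (3 symbol, 13 ε)
  x | y → 6 transitions (2 symbol, 4 ε)
  (x | y)* → 10 transitions (2 symbol, 8 ε)
  (x | y)*·z → 12 transitions (3 symbol, 9 ε)
  ((x | y)*·z)* → 16 transitions (3 symbol, 13 ε)
  ((y*·y)*·z)? | ((x | y)*·z)* → 36 transitions (6 symbol, 30 ε)
  (((y*·y)*·z)? | ((x | y)*·z)*)* → 40 transitions (6 symbol, 34 ε)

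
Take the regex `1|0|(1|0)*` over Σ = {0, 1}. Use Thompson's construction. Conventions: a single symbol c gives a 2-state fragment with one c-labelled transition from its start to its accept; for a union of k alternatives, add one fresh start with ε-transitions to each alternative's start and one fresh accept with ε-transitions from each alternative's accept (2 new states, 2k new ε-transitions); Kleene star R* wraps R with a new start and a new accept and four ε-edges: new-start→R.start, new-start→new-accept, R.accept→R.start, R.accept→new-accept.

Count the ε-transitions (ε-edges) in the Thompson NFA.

By structural recursion:
Each of the 4 symbol leaves contributes 0 ε-transitions.
  1|0 — 4 ε-transitions
  (1|0)* — 8 ε-transitions
  1|0|(1|0)* — 14 ε-transitions

14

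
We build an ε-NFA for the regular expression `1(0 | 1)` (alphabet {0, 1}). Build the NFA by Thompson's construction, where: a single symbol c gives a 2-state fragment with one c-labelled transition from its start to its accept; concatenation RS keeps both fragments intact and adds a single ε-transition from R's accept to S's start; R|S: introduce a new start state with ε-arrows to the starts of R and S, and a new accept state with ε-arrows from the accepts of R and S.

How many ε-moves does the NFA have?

Bottom-up over the parse tree:
Each of the 3 symbol leaves contributes 0 ε-transitions.
  0 | 1 : 4 ε-transitions
  1(0 | 1) : 5 ε-transitions

5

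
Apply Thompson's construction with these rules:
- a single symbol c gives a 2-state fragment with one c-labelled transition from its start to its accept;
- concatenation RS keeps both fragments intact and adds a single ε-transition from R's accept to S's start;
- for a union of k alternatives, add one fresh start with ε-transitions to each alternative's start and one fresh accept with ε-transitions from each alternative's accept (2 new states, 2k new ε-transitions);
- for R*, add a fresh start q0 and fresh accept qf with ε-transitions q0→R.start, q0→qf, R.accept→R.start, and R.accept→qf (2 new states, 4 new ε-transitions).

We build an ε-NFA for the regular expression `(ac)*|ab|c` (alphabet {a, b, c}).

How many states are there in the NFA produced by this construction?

14

Bottom-up over the parse tree:
Each of the 5 symbol leaves contributes a 2-state fragment.
  ac = 4 states
  (ac)* = 6 states
  ab = 4 states
  (ac)*|ab|c = 14 states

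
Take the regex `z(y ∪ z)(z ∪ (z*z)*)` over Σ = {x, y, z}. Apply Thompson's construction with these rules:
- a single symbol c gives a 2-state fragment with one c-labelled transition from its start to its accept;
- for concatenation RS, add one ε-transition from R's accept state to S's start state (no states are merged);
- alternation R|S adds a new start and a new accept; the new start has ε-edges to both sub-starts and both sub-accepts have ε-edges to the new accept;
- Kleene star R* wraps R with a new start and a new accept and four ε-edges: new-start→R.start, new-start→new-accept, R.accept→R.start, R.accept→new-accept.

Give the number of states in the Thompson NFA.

Per subexpression:
Each of the 6 symbol leaves contributes a 2-state fragment.
  y ∪ z — 6 states
  z* — 4 states
  z*z — 6 states
  (z*z)* — 8 states
  z ∪ (z*z)* — 12 states
  z(y ∪ z)(z ∪ (z*z)*) — 20 states

20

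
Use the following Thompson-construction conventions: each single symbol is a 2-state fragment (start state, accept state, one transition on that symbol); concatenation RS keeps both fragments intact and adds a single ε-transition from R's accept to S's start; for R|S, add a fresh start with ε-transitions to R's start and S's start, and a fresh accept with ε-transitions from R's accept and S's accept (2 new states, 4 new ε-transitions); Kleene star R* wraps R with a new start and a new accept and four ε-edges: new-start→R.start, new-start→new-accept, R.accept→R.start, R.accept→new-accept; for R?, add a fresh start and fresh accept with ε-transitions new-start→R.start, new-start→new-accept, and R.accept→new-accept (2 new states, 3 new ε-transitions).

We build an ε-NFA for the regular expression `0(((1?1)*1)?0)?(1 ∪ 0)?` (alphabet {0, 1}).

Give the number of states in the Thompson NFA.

26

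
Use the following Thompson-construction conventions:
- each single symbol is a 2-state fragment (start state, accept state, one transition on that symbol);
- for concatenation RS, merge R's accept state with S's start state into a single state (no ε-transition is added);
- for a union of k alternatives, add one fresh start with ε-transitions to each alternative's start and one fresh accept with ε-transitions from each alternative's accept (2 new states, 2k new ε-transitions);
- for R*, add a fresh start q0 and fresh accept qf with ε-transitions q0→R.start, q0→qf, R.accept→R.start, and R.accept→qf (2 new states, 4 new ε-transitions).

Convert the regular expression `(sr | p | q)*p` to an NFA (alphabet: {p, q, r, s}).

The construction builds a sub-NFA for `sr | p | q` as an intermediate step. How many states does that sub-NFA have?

Fragment for `sr | p | q`:
Each of the 4 symbol leaves contributes a 2-state fragment.
  sr → 3 states
  sr | p | q → 9 states

9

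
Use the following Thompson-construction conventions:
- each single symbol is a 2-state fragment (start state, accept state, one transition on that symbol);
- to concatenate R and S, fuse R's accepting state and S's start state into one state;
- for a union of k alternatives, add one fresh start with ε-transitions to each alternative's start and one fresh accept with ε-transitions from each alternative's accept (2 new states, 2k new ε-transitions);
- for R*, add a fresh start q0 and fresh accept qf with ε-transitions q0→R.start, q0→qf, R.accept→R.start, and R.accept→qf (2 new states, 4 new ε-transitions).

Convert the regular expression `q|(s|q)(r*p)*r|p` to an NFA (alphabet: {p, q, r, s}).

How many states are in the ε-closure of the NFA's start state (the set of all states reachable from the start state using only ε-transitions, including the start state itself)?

Let C(F) = |ε-closure(F.start)| within fragment F, and note whether F accepts ε. Symbol fragments have C = 1 and do not accept ε. Then:
  s|q → new start ε-reaches every alternative's start; none of them accept ε, so the new accept is not reached: |closure| = 1 + 1 + 1 = 3
  r* → |closure| = 1 (new start) + 1 (body) + 1 (new accept) = 3
  r*p → the left operand accepts ε, so the closure extends into the next operand (the shared merged state is already counted); |closure| = 3 + (1−1) = 3
  (r*p)* → the star's fresh start ε-reaches both the body's start and the fresh accept: |closure| = 2 + 3 = 5
  (s|q)(r*p)*r → same as the first factor's closure: |closure| = 3
  q|(s|q)(r*p)*r|p → new start ε-reaches every alternative's start; none of them accept ε, so the new accept is not reached: |closure| = 1 + 1 + 3 + 1 = 6

6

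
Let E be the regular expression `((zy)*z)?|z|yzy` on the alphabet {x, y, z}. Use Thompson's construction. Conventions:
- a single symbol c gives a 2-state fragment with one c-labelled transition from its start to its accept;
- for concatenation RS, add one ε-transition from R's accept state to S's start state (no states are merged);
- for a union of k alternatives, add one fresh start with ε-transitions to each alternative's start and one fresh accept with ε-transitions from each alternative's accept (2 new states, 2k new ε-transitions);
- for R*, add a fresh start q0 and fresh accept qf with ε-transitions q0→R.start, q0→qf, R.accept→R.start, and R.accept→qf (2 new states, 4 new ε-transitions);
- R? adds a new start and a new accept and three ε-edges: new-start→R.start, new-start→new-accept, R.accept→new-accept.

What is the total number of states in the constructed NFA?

By structural recursion:
Each of the 7 symbol leaves contributes a 2-state fragment.
  zy — 4 states
  (zy)* — 6 states
  (zy)*z — 8 states
  ((zy)*z)? — 10 states
  yzy — 6 states
  ((zy)*z)?|z|yzy — 20 states

20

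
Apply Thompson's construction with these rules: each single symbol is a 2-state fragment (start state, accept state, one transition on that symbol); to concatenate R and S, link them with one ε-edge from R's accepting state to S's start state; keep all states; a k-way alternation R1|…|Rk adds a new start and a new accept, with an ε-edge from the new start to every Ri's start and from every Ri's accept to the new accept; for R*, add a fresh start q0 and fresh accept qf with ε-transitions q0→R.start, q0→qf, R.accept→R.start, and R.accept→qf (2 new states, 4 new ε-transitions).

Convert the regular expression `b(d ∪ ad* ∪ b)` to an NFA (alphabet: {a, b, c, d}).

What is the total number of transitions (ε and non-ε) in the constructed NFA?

17

Per subexpression:
Each of the 5 symbol leaves contributes 1 transition (1 symbol, 0 ε).
  d* — 5 transitions (1 symbol, 4 ε)
  ad* — 7 transitions (2 symbol, 5 ε)
  d ∪ ad* ∪ b — 15 transitions (4 symbol, 11 ε)
  b(d ∪ ad* ∪ b) — 17 transitions (5 symbol, 12 ε)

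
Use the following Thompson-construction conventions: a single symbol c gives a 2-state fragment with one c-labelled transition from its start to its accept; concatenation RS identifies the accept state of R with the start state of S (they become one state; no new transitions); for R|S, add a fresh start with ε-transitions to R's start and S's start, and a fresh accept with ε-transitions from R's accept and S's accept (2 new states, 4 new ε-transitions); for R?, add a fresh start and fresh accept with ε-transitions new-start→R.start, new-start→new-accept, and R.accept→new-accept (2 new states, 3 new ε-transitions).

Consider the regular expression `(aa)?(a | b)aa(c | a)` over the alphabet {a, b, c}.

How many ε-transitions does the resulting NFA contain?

Recursing over subexpressions:
Each of the 8 symbol leaves contributes 0 ε-transitions.
  aa → 0 ε-transitions
  (aa)? → 3 ε-transitions
  a | b → 4 ε-transitions
  c | a → 4 ε-transitions
  (aa)?(a | b)aa(c | a) → 11 ε-transitions

11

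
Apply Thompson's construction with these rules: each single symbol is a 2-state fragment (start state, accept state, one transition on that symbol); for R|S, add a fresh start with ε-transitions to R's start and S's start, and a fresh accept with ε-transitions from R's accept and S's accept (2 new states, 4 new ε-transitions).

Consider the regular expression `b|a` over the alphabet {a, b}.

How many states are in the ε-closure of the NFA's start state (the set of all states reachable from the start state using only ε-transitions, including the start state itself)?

Compute the ε-closure size of each fragment's start state recursively; a symbol fragment's start has no outgoing ε-edge, so its closure is just itself (size 1).
  b|a — new start ε-reaches every alternative's start; none of them accept ε, so the new accept is not reached: |closure| = 1 + 1 + 1 = 3

3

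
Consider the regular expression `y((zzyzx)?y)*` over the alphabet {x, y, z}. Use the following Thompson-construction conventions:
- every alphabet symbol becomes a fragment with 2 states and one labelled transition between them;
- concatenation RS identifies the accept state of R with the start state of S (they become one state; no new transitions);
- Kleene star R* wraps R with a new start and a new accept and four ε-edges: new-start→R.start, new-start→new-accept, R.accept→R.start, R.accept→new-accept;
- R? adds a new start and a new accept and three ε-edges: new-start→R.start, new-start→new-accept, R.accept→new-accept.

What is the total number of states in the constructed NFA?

12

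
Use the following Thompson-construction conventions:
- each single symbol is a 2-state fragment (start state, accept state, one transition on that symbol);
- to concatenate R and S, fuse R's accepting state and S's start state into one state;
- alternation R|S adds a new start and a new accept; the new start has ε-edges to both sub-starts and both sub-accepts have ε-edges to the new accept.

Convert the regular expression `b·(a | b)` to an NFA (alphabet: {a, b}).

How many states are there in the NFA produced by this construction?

7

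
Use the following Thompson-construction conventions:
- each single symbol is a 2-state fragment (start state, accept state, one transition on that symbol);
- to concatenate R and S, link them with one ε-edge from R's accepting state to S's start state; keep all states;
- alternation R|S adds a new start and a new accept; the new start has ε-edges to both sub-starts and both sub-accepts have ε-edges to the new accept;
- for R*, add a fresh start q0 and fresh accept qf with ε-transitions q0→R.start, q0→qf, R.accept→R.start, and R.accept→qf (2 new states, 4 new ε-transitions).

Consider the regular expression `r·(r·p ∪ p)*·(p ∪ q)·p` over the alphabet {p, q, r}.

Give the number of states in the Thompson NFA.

By structural recursion:
Each of the 7 symbol leaves contributes a 2-state fragment.
  r·p : 4 states
  r·p ∪ p : 8 states
  (r·p ∪ p)* : 10 states
  p ∪ q : 6 states
  r·(r·p ∪ p)*·(p ∪ q)·p : 20 states

20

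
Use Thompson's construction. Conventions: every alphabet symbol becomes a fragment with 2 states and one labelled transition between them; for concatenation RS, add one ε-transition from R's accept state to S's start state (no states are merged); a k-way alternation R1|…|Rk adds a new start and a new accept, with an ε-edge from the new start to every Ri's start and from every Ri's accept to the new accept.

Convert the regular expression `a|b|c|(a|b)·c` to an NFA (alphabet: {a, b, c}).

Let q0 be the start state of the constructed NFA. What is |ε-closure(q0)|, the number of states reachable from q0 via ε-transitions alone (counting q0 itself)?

Work bottom-up. For each fragment F, track |ε-closure(F.start)| and whether F's accept lies in that closure (i.e. whether F accepts ε). A single-symbol fragment has closure size 1 and does not accept ε.
  a|b — new start ε-reaches every alternative's start; none of them accept ε, so the new accept is not reached: |ε-closure| = 1 + 1 + 1 = 3
  (a|b)·c — same as the first factor's closure: |ε-closure| = 3
  a|b|c|(a|b)·c — |ε-closure| = 1 + 1 + 1 + 1 + 3 = 7 (the new accept is not ε-reachable since no branch accepts ε)

7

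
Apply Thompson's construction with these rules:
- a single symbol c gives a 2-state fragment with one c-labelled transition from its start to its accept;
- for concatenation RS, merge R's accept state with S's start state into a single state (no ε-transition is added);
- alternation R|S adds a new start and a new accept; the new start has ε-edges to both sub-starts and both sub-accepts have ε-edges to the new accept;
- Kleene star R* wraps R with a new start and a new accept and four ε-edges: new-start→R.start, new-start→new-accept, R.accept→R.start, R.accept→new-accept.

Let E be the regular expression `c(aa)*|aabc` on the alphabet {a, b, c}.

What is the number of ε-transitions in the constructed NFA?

Recursing over subexpressions:
Each of the 7 symbol leaves contributes 0 ε-transitions.
  aa → 0 ε-transitions
  (aa)* → 4 ε-transitions
  c(aa)* → 4 ε-transitions
  aabc → 0 ε-transitions
  c(aa)*|aabc → 8 ε-transitions

8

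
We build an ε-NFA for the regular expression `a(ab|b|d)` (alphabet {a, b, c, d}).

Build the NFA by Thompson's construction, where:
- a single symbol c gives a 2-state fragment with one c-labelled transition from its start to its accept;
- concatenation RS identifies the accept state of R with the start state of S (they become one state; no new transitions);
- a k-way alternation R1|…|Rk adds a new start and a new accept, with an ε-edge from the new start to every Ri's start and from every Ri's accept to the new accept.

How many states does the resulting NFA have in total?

10

Building bottom-up:
Each of the 5 symbol leaves contributes a 2-state fragment.
  ab → 3 states
  ab|b|d → 9 states
  a(ab|b|d) → 10 states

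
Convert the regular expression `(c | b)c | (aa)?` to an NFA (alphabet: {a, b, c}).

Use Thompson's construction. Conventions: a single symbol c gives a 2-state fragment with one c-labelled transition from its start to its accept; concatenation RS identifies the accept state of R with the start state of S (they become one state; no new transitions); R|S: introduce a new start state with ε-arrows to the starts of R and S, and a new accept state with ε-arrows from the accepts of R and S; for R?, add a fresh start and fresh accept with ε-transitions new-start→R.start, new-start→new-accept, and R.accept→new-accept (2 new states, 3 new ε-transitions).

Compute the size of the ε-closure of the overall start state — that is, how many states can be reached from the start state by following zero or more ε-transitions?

Work bottom-up. For each fragment F, track |ε-closure(F.start)| and whether F's accept lies in that closure (i.e. whether F accepts ε). A single-symbol fragment has closure size 1 and does not accept ε.
  c | b → |ε-closure| = 1 + 1 + 1 = 3 (the new accept is not ε-reachable since no branch accepts ε)
  (c | b)c → same as the first factor's closure: |ε-closure| = 3
  aa → same as the first factor's closure: |ε-closure| = 1
  (aa)? → new start has ε-edges to the inner start and to the new accept, so |ε-closure| = 2 + 1 = 3
  (c | b)c | (aa)? → |ε-closure| = 1 (new start) + (3 + 3) + 1 (new accept, since some branch ε-reaches its own accept) = 8

8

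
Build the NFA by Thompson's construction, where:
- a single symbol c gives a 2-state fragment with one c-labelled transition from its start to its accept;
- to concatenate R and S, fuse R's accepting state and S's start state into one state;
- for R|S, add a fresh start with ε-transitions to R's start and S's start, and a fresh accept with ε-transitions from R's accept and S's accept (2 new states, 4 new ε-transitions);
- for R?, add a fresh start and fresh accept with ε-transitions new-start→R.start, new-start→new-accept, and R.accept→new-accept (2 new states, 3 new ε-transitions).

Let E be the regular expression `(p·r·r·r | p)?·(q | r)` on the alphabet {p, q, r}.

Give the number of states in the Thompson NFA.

Bottom-up over the parse tree:
Each of the 7 symbol leaves contributes a 2-state fragment.
  p·r·r·r = 5 states
  p·r·r·r | p = 9 states
  (p·r·r·r | p)? = 11 states
  q | r = 6 states
  (p·r·r·r | p)?·(q | r) = 16 states

16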